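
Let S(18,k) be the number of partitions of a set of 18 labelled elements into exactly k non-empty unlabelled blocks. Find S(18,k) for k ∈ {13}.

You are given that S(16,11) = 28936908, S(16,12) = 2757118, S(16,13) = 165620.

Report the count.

r17: T_17,12=12×2757118+28936908=62022324; T_17,13=13×165620+2757118=4910178
r18: T_18,13=13×4910178+62022324=125854638
Read S(18,13) = 125854638.

125854638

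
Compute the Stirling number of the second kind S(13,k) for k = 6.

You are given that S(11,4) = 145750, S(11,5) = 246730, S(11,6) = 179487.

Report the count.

9321312

r12: T_12,5=5×246730+145750=1379400; T_12,6=6×179487+246730=1323652
r13: T_13,6=6×1323652+1379400=9321312
Read S(13,6) = 9321312.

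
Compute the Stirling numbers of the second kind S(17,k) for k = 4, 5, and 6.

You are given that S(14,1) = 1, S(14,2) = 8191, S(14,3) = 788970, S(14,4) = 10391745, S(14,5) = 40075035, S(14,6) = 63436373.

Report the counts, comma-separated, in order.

694337290, 5652751651, 17505749898

r15: T_15,2=2×8191+1=16383; T_15,3=3×788970+8191=2375101; T_15,4=4×10391745+788970=42355950; T_15,5=5×40075035+10391745=210766920; T_15,6=6×63436373+40075035=420693273
r16: T_16,3=3×2375101+16383=7141686; T_16,4=4×42355950+2375101=171798901; T_16,5=5×210766920+42355950=1096190550; T_16,6=6×420693273+210766920=2734926558
r17: T_17,4=4×171798901+7141686=694337290; T_17,5=5×1096190550+171798901=5652751651; T_17,6=6×2734926558+1096190550=17505749898
Read S(17,4) = 694337290, S(17,5) = 5652751651, S(17,6) = 17505749898.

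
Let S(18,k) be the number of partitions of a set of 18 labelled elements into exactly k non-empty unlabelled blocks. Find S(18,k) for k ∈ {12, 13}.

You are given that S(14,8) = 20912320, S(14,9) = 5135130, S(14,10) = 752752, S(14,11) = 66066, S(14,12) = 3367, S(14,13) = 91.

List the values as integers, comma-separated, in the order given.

i=15: T(15,9)=20912320+9·5135130=67128490 | T(15,10)=5135130+10·752752=12662650 | T(15,11)=752752+11·66066=1479478 | T(15,12)=66066+12·3367=106470 | T(15,13)=3367+13·91=4550
i=16: T(16,10)=67128490+10·12662650=193754990 | T(16,11)=12662650+11·1479478=28936908 | T(16,12)=1479478+12·106470=2757118 | T(16,13)=106470+13·4550=165620
i=17: T(17,11)=193754990+11·28936908=512060978 | T(17,12)=28936908+12·2757118=62022324 | T(17,13)=2757118+13·165620=4910178
i=18: T(18,12)=512060978+12·62022324=1256328866 | T(18,13)=62022324+13·4910178=125854638
Read S(18,12) = 1256328866, S(18,13) = 125854638.

1256328866, 125854638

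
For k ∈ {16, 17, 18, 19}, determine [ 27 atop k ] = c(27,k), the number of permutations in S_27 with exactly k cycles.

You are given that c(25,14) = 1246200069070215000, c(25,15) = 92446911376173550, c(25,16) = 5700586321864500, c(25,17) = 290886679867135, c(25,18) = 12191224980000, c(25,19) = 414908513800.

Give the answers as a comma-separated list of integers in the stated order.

r26: T_26,15=25×92446911376173550+1246200069070215000=3557372853474553750; T_26,16=25×5700586321864500+92446911376173550=234961569422786050; T_26,17=25×290886679867135+5700586321864500=12972753318542875; T_26,18=25×12191224980000+290886679867135=595667304367135; T_26,19=25×414908513800+12191224980000=22563937825000
r27: T_27,16=26×234961569422786050+3557372853474553750=9666373658466991050; T_27,17=26×12972753318542875+234961569422786050=572253155704900800; T_27,18=26×595667304367135+12972753318542875=28460103232088385; T_27,19=26×22563937825000+595667304367135=1182329687817135
Read c(27,16) = 9666373658466991050, c(27,17) = 572253155704900800, c(27,18) = 28460103232088385, c(27,19) = 1182329687817135.

9666373658466991050, 572253155704900800, 28460103232088385, 1182329687817135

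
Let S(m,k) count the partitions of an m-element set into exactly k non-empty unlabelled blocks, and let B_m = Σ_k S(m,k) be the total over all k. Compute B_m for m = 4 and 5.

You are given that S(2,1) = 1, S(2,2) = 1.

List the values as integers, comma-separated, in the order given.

15, 52

[3] T[3,1]:1*1+0=1 · T[3,2]:2*1+1=3 · T[3,3]:3*0+1=1
[4] T[4,1]:1*1+0=1 · T[4,2]:2*3+1=7 · T[4,3]:3*1+3=6 · T[4,4]:4*0+1=1
[5] T[5,1]:1*1+0=1 · T[5,2]:2*7+1=15 · T[5,3]:3*6+7=25 · T[5,4]:4*1+6=10 · T[5,5]:5*0+1=1
B_4 = ΣS(4,k) = 1+7+6+1 = 15
B_5 = ΣS(5,k) = 1+15+25+10+1 = 52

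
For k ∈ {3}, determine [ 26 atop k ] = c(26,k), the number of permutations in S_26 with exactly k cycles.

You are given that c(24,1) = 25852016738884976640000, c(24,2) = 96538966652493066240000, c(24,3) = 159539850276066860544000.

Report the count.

100480171548351161548800000

[25] T[25,2]:24*96538966652493066240000+25852016738884976640000=2342787216398718566400000 · T[25,3]:24*159539850276066860544000+96538966652493066240000=3925495373278097719296000
[26] T[26,3]:25*3925495373278097719296000+2342787216398718566400000=100480171548351161548800000
Read c(26,3) = 100480171548351161548800000.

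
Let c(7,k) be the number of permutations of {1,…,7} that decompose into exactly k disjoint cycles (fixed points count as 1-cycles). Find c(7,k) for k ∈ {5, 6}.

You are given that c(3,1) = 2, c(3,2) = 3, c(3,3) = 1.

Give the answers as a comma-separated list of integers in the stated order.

175, 21

r4: T_4,2=3×3+2=11; T_4,3=3×1+3=6; T_4,4=3×0+1=1
r5: T_5,3=4×6+11=35; T_5,4=4×1+6=10; T_5,5=4×0+1=1
r6: T_6,4=5×10+35=85; T_6,5=5×1+10=15; T_6,6=5×0+1=1
r7: T_7,5=6×15+85=175; T_7,6=6×1+15=21
Read c(7,5) = 175, c(7,6) = 21.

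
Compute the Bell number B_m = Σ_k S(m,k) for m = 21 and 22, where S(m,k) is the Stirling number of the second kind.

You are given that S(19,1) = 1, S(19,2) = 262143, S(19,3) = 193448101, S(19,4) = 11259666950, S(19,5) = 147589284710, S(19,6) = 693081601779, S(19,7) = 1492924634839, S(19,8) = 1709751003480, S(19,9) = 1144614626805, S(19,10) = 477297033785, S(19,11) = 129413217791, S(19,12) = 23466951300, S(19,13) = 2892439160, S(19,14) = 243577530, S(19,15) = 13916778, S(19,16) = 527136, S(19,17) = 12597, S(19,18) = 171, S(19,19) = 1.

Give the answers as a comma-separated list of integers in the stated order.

[20] T[20,1]:1*1+0=1 · T[20,2]:2*262143+1=524287 · T[20,3]:3*193448101+262143=580606446 · T[20,4]:4*11259666950+193448101=45232115901 · T[20,5]:5*147589284710+11259666950=749206090500 · T[20,6]:6*693081601779+147589284710=4306078895384 · T[20,7]:7*1492924634839+693081601779=11143554045652 · T[20,8]:8*1709751003480+1492924634839=15170932662679 · T[20,9]:9*1144614626805+1709751003480=12011282644725 · T[20,10]:10*477297033785+1144614626805=5917584964655 · T[20,11]:11*129413217791+477297033785=1900842429486 · T[20,12]:12*23466951300+129413217791=411016633391 · T[20,13]:13*2892439160+23466951300=61068660380 · T[20,14]:14*243577530+2892439160=6302524580 · T[20,15]:15*13916778+243577530=452329200 · T[20,16]:16*527136+13916778=22350954 · T[20,17]:17*12597+527136=741285 · T[20,18]:18*171+12597=15675 · T[20,19]:19*1+171=190 · T[20,20]:20*0+1=1
[21] T[21,1]:1*1+0=1 · T[21,2]:2*524287+1=1048575 · T[21,3]:3*580606446+524287=1742343625 · T[21,4]:4*45232115901+580606446=181509070050 · T[21,5]:5*749206090500+45232115901=3791262568401 · T[21,6]:6*4306078895384+749206090500=26585679462804 · T[21,7]:7*11143554045652+4306078895384=82310957214948 · T[21,8]:8*15170932662679+11143554045652=132511015347084 · T[21,9]:9*12011282644725+15170932662679=123272476465204 · T[21,10]:10*5917584964655+12011282644725=71187132291275 · T[21,11]:11*1900842429486+5917584964655=26826851689001 · T[21,12]:12*411016633391+1900842429486=6833042030178 · T[21,13]:13*61068660380+411016633391=1204909218331 · T[21,14]:14*6302524580+61068660380=149304004500 · T[21,15]:15*452329200+6302524580=13087462580 · T[21,16]:16*22350954+452329200=809944464 · T[21,17]:17*741285+22350954=34952799 · T[21,18]:18*15675+741285=1023435 · T[21,19]:19*190+15675=19285 · T[21,20]:20*1+190=210 · T[21,21]:21*0+1=1
[22] T[22,1]:1*1+0=1 · T[22,2]:2*1048575+1=2097151 · T[22,3]:3*1742343625+1048575=5228079450 · T[22,4]:4*181509070050+1742343625=727778623825 · T[22,5]:5*3791262568401+181509070050=19137821912055 · T[22,6]:6*26585679462804+3791262568401=163305339345225 · T[22,7]:7*82310957214948+26585679462804=602762379967440 · T[22,8]:8*132511015347084+82310957214948=1142399079991620 · T[22,9]:9*123272476465204+132511015347084=1241963303533920 · T[22,10]:10*71187132291275+123272476465204=835143799377954 · T[22,11]:11*26826851689001+71187132291275=366282500870286 · T[22,12]:12*6833042030178+26826851689001=108823356051137 · T[22,13]:13*1204909218331+6833042030178=22496861868481 · T[22,14]:14*149304004500+1204909218331=3295165281331 · T[22,15]:15*13087462580+149304004500=345615943200 · T[22,16]:16*809944464+13087462580=26046574004 · T[22,17]:17*34952799+809944464=1404142047 · T[22,18]:18*1023435+34952799=53374629 · T[22,19]:19*19285+1023435=1389850 · T[22,20]:20*210+19285=23485 · T[22,21]:21*1+210=231 · T[22,22]:22*0+1=1
B_21 = ΣS(21,k) = 1+1048575+1742343625+181509070050+3791262568401+26585679462804+82310957214948+132511015347084+123272476465204+71187132291275+26826851689001+6833042030178+1204909218331+149304004500+13087462580+809944464+34952799+1023435+19285+210+1 = 474869816156751
B_22 = ΣS(22,k) = 1+2097151+5228079450+727778623825+19137821912055+163305339345225+602762379967440+1142399079991620+1241963303533920+835143799377954+366282500870286+108823356051137+22496861868481+3295165281331+345615943200+26046574004+1404142047+53374629+1389850+23485+231+1 = 4506715738447323

474869816156751, 4506715738447323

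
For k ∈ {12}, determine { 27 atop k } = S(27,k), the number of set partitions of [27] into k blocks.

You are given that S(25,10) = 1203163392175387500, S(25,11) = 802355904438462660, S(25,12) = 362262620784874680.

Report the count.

71823166587281982600

r26: T_26,11=11×802355904438462660+1203163392175387500=10029078340998476760; T_26,12=12×362262620784874680+802355904438462660=5149507353856958820
r27: T_27,12=12×5149507353856958820+10029078340998476760=71823166587281982600
Read S(27,12) = 71823166587281982600.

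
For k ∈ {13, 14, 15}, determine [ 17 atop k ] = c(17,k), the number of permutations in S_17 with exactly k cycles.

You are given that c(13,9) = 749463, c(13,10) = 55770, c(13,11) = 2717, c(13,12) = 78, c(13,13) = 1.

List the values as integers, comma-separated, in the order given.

row 14: T[14][10]=13·55770+749463=1474473  T[14][11]=13·2717+55770=91091  T[14][12]=13·78+2717=3731  T[14][13]=13·1+78=91  T[14][14]=13·0+1=1
row 15: T[15][11]=14·91091+1474473=2749747  T[15][12]=14·3731+91091=143325  T[15][13]=14·91+3731=5005  T[15][14]=14·1+91=105  T[15][15]=14·0+1=1
row 16: T[16][12]=15·143325+2749747=4899622  T[16][13]=15·5005+143325=218400  T[16][14]=15·105+5005=6580  T[16][15]=15·1+105=120
row 17: T[17][13]=16·218400+4899622=8394022  T[17][14]=16·6580+218400=323680  T[17][15]=16·120+6580=8500
Read c(17,13) = 8394022, c(17,14) = 323680, c(17,15) = 8500.

8394022, 323680, 8500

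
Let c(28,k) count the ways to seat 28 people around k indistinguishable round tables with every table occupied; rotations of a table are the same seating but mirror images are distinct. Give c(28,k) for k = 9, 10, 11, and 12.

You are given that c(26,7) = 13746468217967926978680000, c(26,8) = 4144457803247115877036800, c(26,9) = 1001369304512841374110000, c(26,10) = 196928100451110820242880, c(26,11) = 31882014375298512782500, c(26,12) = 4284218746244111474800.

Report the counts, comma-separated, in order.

936363983558079713086850400, 195460557459107504515368560, 33819732719881270820297640, 4894196422205298253024980

[27] T[27,8]:26*4144457803247115877036800+13746468217967926978680000=121502371102392939781636800 · T[27,9]:26*1001369304512841374110000+4144457803247115877036800=30180059720580991603896800 · T[27,10]:26*196928100451110820242880+1001369304512841374110000=6121499916241722700424880 · T[27,11]:26*31882014375298512782500+196928100451110820242880=1025860474208872152587880 · T[27,12]:26*4284218746244111474800+31882014375298512782500=143271701777645411127300
[28] T[28,9]:27*30180059720580991603896800+121502371102392939781636800=936363983558079713086850400 · T[28,10]:27*6121499916241722700424880+30180059720580991603896800=195460557459107504515368560 · T[28,11]:27*1025860474208872152587880+6121499916241722700424880=33819732719881270820297640 · T[28,12]:27*143271701777645411127300+1025860474208872152587880=4894196422205298253024980
Read c(28,9) = 936363983558079713086850400, c(28,10) = 195460557459107504515368560, c(28,11) = 33819732719881270820297640, c(28,12) = 4894196422205298253024980.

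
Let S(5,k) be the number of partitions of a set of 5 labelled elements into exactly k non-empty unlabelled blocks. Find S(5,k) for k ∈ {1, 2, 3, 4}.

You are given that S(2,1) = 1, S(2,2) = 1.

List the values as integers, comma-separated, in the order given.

@3  (3,1):1·1+0→1, (3,2):1·2+1→3, (3,3):0·3+1→1
@4  (4,1):1·1+0→1, (4,2):3·2+1→7, (4,3):1·3+3→6, (4,4):0·4+1→1
@5  (5,1):1·1+0→1, (5,2):7·2+1→15, (5,3):6·3+7→25, (5,4):1·4+6→10
Read S(5,1) = 1, S(5,2) = 15, S(5,3) = 25, S(5,4) = 10.

1, 15, 25, 10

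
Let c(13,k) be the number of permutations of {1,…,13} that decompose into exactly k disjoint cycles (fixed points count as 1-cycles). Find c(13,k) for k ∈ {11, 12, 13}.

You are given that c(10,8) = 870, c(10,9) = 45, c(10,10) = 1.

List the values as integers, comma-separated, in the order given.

2717, 78, 1

r11: T_11,9=10×45+870=1320; T_11,10=10×1+45=55; T_11,11=10×0+1=1
r12: T_12,10=11×55+1320=1925; T_12,11=11×1+55=66; T_12,12=11×0+1=1
r13: T_13,11=12×66+1925=2717; T_13,12=12×1+66=78; T_13,13=12×0+1=1
Read c(13,11) = 2717, c(13,12) = 78, c(13,13) = 1.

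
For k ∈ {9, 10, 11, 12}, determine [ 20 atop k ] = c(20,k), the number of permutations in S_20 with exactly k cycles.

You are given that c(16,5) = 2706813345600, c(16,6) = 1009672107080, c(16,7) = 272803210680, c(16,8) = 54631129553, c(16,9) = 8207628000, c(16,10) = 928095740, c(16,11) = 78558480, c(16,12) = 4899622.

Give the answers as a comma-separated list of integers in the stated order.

2503858755467550, 381922055502195, 46280647751910, 4465226757381

@17  (17,6):1009672107080·16+2706813345600→18861567058880, (17,7):272803210680·16+1009672107080→5374523477960, (17,8):54631129553·16+272803210680→1146901283528, (17,9):8207628000·16+54631129553→185953177553, (17,10):928095740·16+8207628000→23057159840, (17,11):78558480·16+928095740→2185031420, (17,12):4899622·16+78558480→156952432
@18  (18,7):5374523477960·17+18861567058880→110228466184200, (18,8):1146901283528·17+5374523477960→24871845297936, (18,9):185953177553·17+1146901283528→4308105301929, (18,10):23057159840·17+185953177553→577924894833, (18,11):2185031420·17+23057159840→60202693980, (18,12):156952432·17+2185031420→4853222764
@19  (19,8):24871845297936·18+110228466184200→557921681547048, (19,9):4308105301929·18+24871845297936→102417740732658, (19,10):577924894833·18+4308105301929→14710753408923, (19,11):60202693980·18+577924894833→1661573386473, (19,12):4853222764·18+60202693980→147560703732
@20  (20,9):102417740732658·19+557921681547048→2503858755467550, (20,10):14710753408923·19+102417740732658→381922055502195, (20,11):1661573386473·19+14710753408923→46280647751910, (20,12):147560703732·19+1661573386473→4465226757381
Read c(20,9) = 2503858755467550, c(20,10) = 381922055502195, c(20,11) = 46280647751910, c(20,12) = 4465226757381.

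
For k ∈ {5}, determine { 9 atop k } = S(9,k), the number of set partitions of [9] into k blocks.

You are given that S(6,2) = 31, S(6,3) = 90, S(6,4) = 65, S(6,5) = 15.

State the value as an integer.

6951

r7: T_7,3=3×90+31=301; T_7,4=4×65+90=350; T_7,5=5×15+65=140
r8: T_8,4=4×350+301=1701; T_8,5=5×140+350=1050
r9: T_9,5=5×1050+1701=6951
Read S(9,5) = 6951.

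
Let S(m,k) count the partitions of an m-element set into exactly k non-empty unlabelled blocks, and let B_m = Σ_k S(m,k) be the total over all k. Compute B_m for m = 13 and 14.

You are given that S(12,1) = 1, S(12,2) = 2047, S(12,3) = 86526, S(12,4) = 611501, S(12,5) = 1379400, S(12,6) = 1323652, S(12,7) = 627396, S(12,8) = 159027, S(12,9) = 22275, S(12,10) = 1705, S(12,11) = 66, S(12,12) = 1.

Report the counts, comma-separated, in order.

27644437, 190899322

row 13: T[13][1]=1·1+0=1  T[13][2]=2·2047+1=4095  T[13][3]=3·86526+2047=261625  T[13][4]=4·611501+86526=2532530  T[13][5]=5·1379400+611501=7508501  T[13][6]=6·1323652+1379400=9321312  T[13][7]=7·627396+1323652=5715424  T[13][8]=8·159027+627396=1899612  T[13][9]=9·22275+159027=359502  T[13][10]=10·1705+22275=39325  T[13][11]=11·66+1705=2431  T[13][12]=12·1+66=78  T[13][13]=13·0+1=1
row 14: T[14][1]=1·1+0=1  T[14][2]=2·4095+1=8191  T[14][3]=3·261625+4095=788970  T[14][4]=4·2532530+261625=10391745  T[14][5]=5·7508501+2532530=40075035  T[14][6]=6·9321312+7508501=63436373  T[14][7]=7·5715424+9321312=49329280  T[14][8]=8·1899612+5715424=20912320  T[14][9]=9·359502+1899612=5135130  T[14][10]=10·39325+359502=752752  T[14][11]=11·2431+39325=66066  T[14][12]=12·78+2431=3367  T[14][13]=13·1+78=91  T[14][14]=14·0+1=1
B_13 = ΣS(13,k) = 1+4095+261625+2532530+7508501+9321312+5715424+1899612+359502+39325+2431+78+1 = 27644437
B_14 = ΣS(14,k) = 1+8191+788970+10391745+40075035+63436373+49329280+20912320+5135130+752752+66066+3367+91+1 = 190899322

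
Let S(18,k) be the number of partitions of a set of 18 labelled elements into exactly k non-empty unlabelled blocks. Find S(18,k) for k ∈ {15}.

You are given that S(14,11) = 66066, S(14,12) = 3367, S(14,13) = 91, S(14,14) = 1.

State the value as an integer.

367200

i=15: T(15,12)=66066+12·3367=106470 | T(15,13)=3367+13·91=4550 | T(15,14)=91+14·1=105 | T(15,15)=1+15·0=1
i=16: T(16,13)=106470+13·4550=165620 | T(16,14)=4550+14·105=6020 | T(16,15)=105+15·1=120
i=17: T(17,14)=165620+14·6020=249900 | T(17,15)=6020+15·120=7820
i=18: T(18,15)=249900+15·7820=367200
Read S(18,15) = 367200.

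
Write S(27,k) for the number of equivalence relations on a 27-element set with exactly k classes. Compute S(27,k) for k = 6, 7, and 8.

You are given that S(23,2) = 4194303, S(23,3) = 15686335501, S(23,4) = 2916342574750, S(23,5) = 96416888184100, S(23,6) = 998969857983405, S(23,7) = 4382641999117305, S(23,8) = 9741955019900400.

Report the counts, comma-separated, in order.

i=24: T(24,3)=4194303+3·15686335501=47063200806 | T(24,4)=15686335501+4·2916342574750=11681056634501 | T(24,5)=2916342574750+5·96416888184100=485000783495250 | T(24,6)=96416888184100+6·998969857983405=6090236036084530 | T(24,7)=998969857983405+7·4382641999117305=31677463851804540 | T(24,8)=4382641999117305+8·9741955019900400=82318282158320505
i=25: T(25,4)=47063200806+4·11681056634501=46771289738810 | T(25,5)=11681056634501+5·485000783495250=2436684974110751 | T(25,6)=485000783495250+6·6090236036084530=37026417000002430 | T(25,7)=6090236036084530+7·31677463851804540=227832482998716310 | T(25,8)=31677463851804540+8·82318282158320505=690223721118368580
i=26: T(26,5)=46771289738810+5·2436684974110751=12230196160292565 | T(26,6)=2436684974110751+6·37026417000002430=224595186974125331 | T(26,7)=37026417000002430+7·227832482998716310=1631853797991016600 | T(26,8)=227832482998716310+8·690223721118368580=5749622251945664950
i=27: T(27,6)=12230196160292565+6·224595186974125331=1359801318005044551 | T(27,7)=224595186974125331+7·1631853797991016600=11647571772911241531 | T(27,8)=1631853797991016600+8·5749622251945664950=47628831813556336200
Read S(27,6) = 1359801318005044551, S(27,7) = 11647571772911241531, S(27,8) = 47628831813556336200.

1359801318005044551, 11647571772911241531, 47628831813556336200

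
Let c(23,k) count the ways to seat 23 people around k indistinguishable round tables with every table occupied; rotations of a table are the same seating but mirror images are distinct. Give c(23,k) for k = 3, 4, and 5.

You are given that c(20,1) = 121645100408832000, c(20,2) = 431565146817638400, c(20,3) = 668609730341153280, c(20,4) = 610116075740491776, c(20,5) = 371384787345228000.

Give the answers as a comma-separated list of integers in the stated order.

[21] T[21,1]:20*121645100408832000+0=2432902008176640000 · T[21,2]:20*431565146817638400+121645100408832000=8752948036761600000 · T[21,3]:20*668609730341153280+431565146817638400=13803759753640704000 · T[21,4]:20*610116075740491776+668609730341153280=12870931245150988800 · T[21,5]:20*371384787345228000+610116075740491776=8037811822645051776
[22] T[22,2]:21*8752948036761600000+2432902008176640000=186244810780170240000 · T[22,3]:21*13803759753640704000+8752948036761600000=298631902863216384000 · T[22,4]:21*12870931245150988800+13803759753640704000=284093315901811468800 · T[22,5]:21*8037811822645051776+12870931245150988800=181664979520697076096
[23] T[23,3]:22*298631902863216384000+186244810780170240000=6756146673770930688000 · T[23,4]:22*284093315901811468800+298631902863216384000=6548684852703068697600 · T[23,5]:22*181664979520697076096+284093315901811468800=4280722865357147142912
Read c(23,3) = 6756146673770930688000, c(23,4) = 6548684852703068697600, c(23,5) = 4280722865357147142912.

6756146673770930688000, 6548684852703068697600, 4280722865357147142912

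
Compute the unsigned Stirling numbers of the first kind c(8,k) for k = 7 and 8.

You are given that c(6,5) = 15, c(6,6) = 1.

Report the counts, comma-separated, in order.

i=7: T(7,6)=15+6·1=21 | T(7,7)=1+6·0=1
i=8: T(8,7)=21+7·1=28 | T(8,8)=1+7·0=1
Read c(8,7) = 28, c(8,8) = 1.

28, 1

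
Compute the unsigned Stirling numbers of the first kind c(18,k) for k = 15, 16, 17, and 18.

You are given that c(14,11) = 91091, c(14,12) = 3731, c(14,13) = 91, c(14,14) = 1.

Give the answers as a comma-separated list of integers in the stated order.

row 15: T[15][12]=14·3731+91091=143325  T[15][13]=14·91+3731=5005  T[15][14]=14·1+91=105  T[15][15]=14·0+1=1
row 16: T[16][13]=15·5005+143325=218400  T[16][14]=15·105+5005=6580  T[16][15]=15·1+105=120  T[16][16]=15·0+1=1
row 17: T[17][14]=16·6580+218400=323680  T[17][15]=16·120+6580=8500  T[17][16]=16·1+120=136  T[17][17]=16·0+1=1
row 18: T[18][15]=17·8500+323680=468180  T[18][16]=17·136+8500=10812  T[18][17]=17·1+136=153  T[18][18]=17·0+1=1
Read c(18,15) = 468180, c(18,16) = 10812, c(18,17) = 153, c(18,18) = 1.

468180, 10812, 153, 1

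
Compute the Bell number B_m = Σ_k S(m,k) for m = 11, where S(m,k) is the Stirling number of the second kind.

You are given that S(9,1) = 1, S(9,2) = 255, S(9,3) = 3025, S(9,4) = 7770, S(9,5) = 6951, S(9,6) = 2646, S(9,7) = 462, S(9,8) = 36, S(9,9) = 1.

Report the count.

row 10: T[10][1]=1·1+0=1  T[10][2]=2·255+1=511  T[10][3]=3·3025+255=9330  T[10][4]=4·7770+3025=34105  T[10][5]=5·6951+7770=42525  T[10][6]=6·2646+6951=22827  T[10][7]=7·462+2646=5880  T[10][8]=8·36+462=750  T[10][9]=9·1+36=45  T[10][10]=10·0+1=1
row 11: T[11][1]=1·1+0=1  T[11][2]=2·511+1=1023  T[11][3]=3·9330+511=28501  T[11][4]=4·34105+9330=145750  T[11][5]=5·42525+34105=246730  T[11][6]=6·22827+42525=179487  T[11][7]=7·5880+22827=63987  T[11][8]=8·750+5880=11880  T[11][9]=9·45+750=1155  T[11][10]=10·1+45=55  T[11][11]=11·0+1=1
B_11 = ΣS(11,k) = 1+1023+28501+145750+246730+179487+63987+11880+1155+55+1 = 678570

678570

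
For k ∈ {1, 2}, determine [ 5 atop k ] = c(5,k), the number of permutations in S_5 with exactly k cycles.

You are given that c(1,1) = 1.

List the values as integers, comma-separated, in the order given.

@2  (2,1):1·1+0→1, (2,2):0·1+1→1
@3  (3,1):1·2+0→2, (3,2):1·2+1→3
@4  (4,1):2·3+0→6, (4,2):3·3+2→11
@5  (5,1):6·4+0→24, (5,2):11·4+6→50
Read c(5,1) = 24, c(5,2) = 50.

24, 50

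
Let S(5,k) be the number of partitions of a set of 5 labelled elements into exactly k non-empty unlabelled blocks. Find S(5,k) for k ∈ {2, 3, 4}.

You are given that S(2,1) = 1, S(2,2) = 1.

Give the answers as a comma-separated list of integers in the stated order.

15, 25, 10

i=3: T(3,1)=0+1·1=1 | T(3,2)=1+2·1=3 | T(3,3)=1+3·0=1
i=4: T(4,1)=0+1·1=1 | T(4,2)=1+2·3=7 | T(4,3)=3+3·1=6 | T(4,4)=1+4·0=1
i=5: T(5,2)=1+2·7=15 | T(5,3)=7+3·6=25 | T(5,4)=6+4·1=10
Read S(5,2) = 15, S(5,3) = 25, S(5,4) = 10.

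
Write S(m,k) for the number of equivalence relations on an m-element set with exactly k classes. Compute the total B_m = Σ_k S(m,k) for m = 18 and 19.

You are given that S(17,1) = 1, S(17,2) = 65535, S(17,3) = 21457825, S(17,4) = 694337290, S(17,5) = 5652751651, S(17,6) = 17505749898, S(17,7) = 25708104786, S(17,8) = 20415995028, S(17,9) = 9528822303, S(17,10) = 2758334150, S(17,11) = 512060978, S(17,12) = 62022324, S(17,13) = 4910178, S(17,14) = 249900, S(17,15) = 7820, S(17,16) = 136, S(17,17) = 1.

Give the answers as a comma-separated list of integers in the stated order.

682076806159, 5832742205057

[18] T[18,1]:1*1+0=1 · T[18,2]:2*65535+1=131071 · T[18,3]:3*21457825+65535=64439010 · T[18,4]:4*694337290+21457825=2798806985 · T[18,5]:5*5652751651+694337290=28958095545 · T[18,6]:6*17505749898+5652751651=110687251039 · T[18,7]:7*25708104786+17505749898=197462483400 · T[18,8]:8*20415995028+25708104786=189036065010 · T[18,9]:9*9528822303+20415995028=106175395755 · T[18,10]:10*2758334150+9528822303=37112163803 · T[18,11]:11*512060978+2758334150=8391004908 · T[18,12]:12*62022324+512060978=1256328866 · T[18,13]:13*4910178+62022324=125854638 · T[18,14]:14*249900+4910178=8408778 · T[18,15]:15*7820+249900=367200 · T[18,16]:16*136+7820=9996 · T[18,17]:17*1+136=153 · T[18,18]:18*0+1=1
[19] T[19,1]:1*1+0=1 · T[19,2]:2*131071+1=262143 · T[19,3]:3*64439010+131071=193448101 · T[19,4]:4*2798806985+64439010=11259666950 · T[19,5]:5*28958095545+2798806985=147589284710 · T[19,6]:6*110687251039+28958095545=693081601779 · T[19,7]:7*197462483400+110687251039=1492924634839 · T[19,8]:8*189036065010+197462483400=1709751003480 · T[19,9]:9*106175395755+189036065010=1144614626805 · T[19,10]:10*37112163803+106175395755=477297033785 · T[19,11]:11*8391004908+37112163803=129413217791 · T[19,12]:12*1256328866+8391004908=23466951300 · T[19,13]:13*125854638+1256328866=2892439160 · T[19,14]:14*8408778+125854638=243577530 · T[19,15]:15*367200+8408778=13916778 · T[19,16]:16*9996+367200=527136 · T[19,17]:17*153+9996=12597 · T[19,18]:18*1+153=171 · T[19,19]:19*0+1=1
B_18 = ΣS(18,k) = 1+131071+64439010+2798806985+28958095545+110687251039+197462483400+189036065010+106175395755+37112163803+8391004908+1256328866+125854638+8408778+367200+9996+153+1 = 682076806159
B_19 = ΣS(19,k) = 1+262143+193448101+11259666950+147589284710+693081601779+1492924634839+1709751003480+1144614626805+477297033785+129413217791+23466951300+2892439160+243577530+13916778+527136+12597+171+1 = 5832742205057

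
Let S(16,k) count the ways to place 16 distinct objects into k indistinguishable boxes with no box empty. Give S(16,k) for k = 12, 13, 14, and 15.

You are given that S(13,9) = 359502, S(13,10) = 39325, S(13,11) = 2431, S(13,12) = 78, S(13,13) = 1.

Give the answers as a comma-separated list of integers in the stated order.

2757118, 165620, 6020, 120

i=14: T(14,10)=359502+10·39325=752752 | T(14,11)=39325+11·2431=66066 | T(14,12)=2431+12·78=3367 | T(14,13)=78+13·1=91 | T(14,14)=1+14·0=1
i=15: T(15,11)=752752+11·66066=1479478 | T(15,12)=66066+12·3367=106470 | T(15,13)=3367+13·91=4550 | T(15,14)=91+14·1=105 | T(15,15)=1+15·0=1
i=16: T(16,12)=1479478+12·106470=2757118 | T(16,13)=106470+13·4550=165620 | T(16,14)=4550+14·105=6020 | T(16,15)=105+15·1=120
Read S(16,12) = 2757118, S(16,13) = 165620, S(16,14) = 6020, S(16,15) = 120.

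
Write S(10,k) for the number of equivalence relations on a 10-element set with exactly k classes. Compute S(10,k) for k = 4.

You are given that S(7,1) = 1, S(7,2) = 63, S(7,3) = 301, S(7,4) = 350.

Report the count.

34105

[8] T[8,2]:2*63+1=127 · T[8,3]:3*301+63=966 · T[8,4]:4*350+301=1701
[9] T[9,3]:3*966+127=3025 · T[9,4]:4*1701+966=7770
[10] T[10,4]:4*7770+3025=34105
Read S(10,4) = 34105.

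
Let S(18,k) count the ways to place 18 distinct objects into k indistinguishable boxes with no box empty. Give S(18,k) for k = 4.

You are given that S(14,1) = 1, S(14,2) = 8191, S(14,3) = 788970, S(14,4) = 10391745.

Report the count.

i=15: T(15,1)=0+1·1=1 | T(15,2)=1+2·8191=16383 | T(15,3)=8191+3·788970=2375101 | T(15,4)=788970+4·10391745=42355950
i=16: T(16,2)=1+2·16383=32767 | T(16,3)=16383+3·2375101=7141686 | T(16,4)=2375101+4·42355950=171798901
i=17: T(17,3)=32767+3·7141686=21457825 | T(17,4)=7141686+4·171798901=694337290
i=18: T(18,4)=21457825+4·694337290=2798806985
Read S(18,4) = 2798806985.

2798806985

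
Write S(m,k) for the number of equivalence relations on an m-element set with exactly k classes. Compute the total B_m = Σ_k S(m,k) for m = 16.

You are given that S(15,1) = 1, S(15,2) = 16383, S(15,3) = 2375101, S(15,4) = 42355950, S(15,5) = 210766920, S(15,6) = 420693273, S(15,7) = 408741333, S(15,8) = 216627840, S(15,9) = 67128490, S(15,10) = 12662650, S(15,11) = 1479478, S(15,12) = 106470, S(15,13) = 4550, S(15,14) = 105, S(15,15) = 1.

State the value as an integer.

10480142147

[16] T[16,1]:1*1+0=1 · T[16,2]:2*16383+1=32767 · T[16,3]:3*2375101+16383=7141686 · T[16,4]:4*42355950+2375101=171798901 · T[16,5]:5*210766920+42355950=1096190550 · T[16,6]:6*420693273+210766920=2734926558 · T[16,7]:7*408741333+420693273=3281882604 · T[16,8]:8*216627840+408741333=2141764053 · T[16,9]:9*67128490+216627840=820784250 · T[16,10]:10*12662650+67128490=193754990 · T[16,11]:11*1479478+12662650=28936908 · T[16,12]:12*106470+1479478=2757118 · T[16,13]:13*4550+106470=165620 · T[16,14]:14*105+4550=6020 · T[16,15]:15*1+105=120 · T[16,16]:16*0+1=1
B_16 = ΣS(16,k) = 1+32767+7141686+171798901+1096190550+2734926558+3281882604+2141764053+820784250+193754990+28936908+2757118+165620+6020+120+1 = 10480142147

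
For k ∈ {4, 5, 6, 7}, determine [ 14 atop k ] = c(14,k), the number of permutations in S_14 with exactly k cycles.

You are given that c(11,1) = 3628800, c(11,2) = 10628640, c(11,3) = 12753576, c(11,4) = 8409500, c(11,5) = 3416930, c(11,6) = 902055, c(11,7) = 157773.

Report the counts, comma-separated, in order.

[12] T[12,2]:11*10628640+3628800=120543840 · T[12,3]:11*12753576+10628640=150917976 · T[12,4]:11*8409500+12753576=105258076 · T[12,5]:11*3416930+8409500=45995730 · T[12,6]:11*902055+3416930=13339535 · T[12,7]:11*157773+902055=2637558
[13] T[13,3]:12*150917976+120543840=1931559552 · T[13,4]:12*105258076+150917976=1414014888 · T[13,5]:12*45995730+105258076=657206836 · T[13,6]:12*13339535+45995730=206070150 · T[13,7]:12*2637558+13339535=44990231
[14] T[14,4]:13*1414014888+1931559552=20313753096 · T[14,5]:13*657206836+1414014888=9957703756 · T[14,6]:13*206070150+657206836=3336118786 · T[14,7]:13*44990231+206070150=790943153
Read c(14,4) = 20313753096, c(14,5) = 9957703756, c(14,6) = 3336118786, c(14,7) = 790943153.

20313753096, 9957703756, 3336118786, 790943153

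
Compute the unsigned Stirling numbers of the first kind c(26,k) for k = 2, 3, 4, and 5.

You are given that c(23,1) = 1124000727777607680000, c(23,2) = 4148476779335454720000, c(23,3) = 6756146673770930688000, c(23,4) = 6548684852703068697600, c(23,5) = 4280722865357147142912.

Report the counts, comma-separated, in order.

r24: T_24,1=23×1124000727777607680000+0=25852016738884976640000; T_24,2=23×4148476779335454720000+1124000727777607680000=96538966652493066240000; T_24,3=23×6756146673770930688000+4148476779335454720000=159539850276066860544000; T_24,4=23×6548684852703068697600+6756146673770930688000=157375898285941510732800; T_24,5=23×4280722865357147142912+6548684852703068697600=105005310755917452984576
r25: T_25,1=24×25852016738884976640000+0=620448401733239439360000; T_25,2=24×96538966652493066240000+25852016738884976640000=2342787216398718566400000; T_25,3=24×159539850276066860544000+96538966652493066240000=3925495373278097719296000; T_25,4=24×157375898285941510732800+159539850276066860544000=3936561409138663118131200; T_25,5=24×105005310755917452984576+157375898285941510732800=2677503356427960382362624
r26: T_26,2=25×2342787216398718566400000+620448401733239439360000=59190128811701203599360000; T_26,3=25×3925495373278097719296000+2342787216398718566400000=100480171548351161548800000; T_26,4=25×3936561409138663118131200+3925495373278097719296000=102339530601744675672576000; T_26,5=25×2677503356427960382362624+3936561409138663118131200=70874145319837672677196800
Read c(26,2) = 59190128811701203599360000, c(26,3) = 100480171548351161548800000, c(26,4) = 102339530601744675672576000, c(26,5) = 70874145319837672677196800.

59190128811701203599360000, 100480171548351161548800000, 102339530601744675672576000, 70874145319837672677196800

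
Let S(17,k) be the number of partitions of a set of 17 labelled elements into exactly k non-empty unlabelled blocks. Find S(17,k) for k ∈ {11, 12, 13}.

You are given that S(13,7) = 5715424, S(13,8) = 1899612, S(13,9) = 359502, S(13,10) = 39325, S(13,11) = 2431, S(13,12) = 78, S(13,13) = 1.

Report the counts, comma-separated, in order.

512060978, 62022324, 4910178

@14  (14,8):1899612·8+5715424→20912320, (14,9):359502·9+1899612→5135130, (14,10):39325·10+359502→752752, (14,11):2431·11+39325→66066, (14,12):78·12+2431→3367, (14,13):1·13+78→91
@15  (15,9):5135130·9+20912320→67128490, (15,10):752752·10+5135130→12662650, (15,11):66066·11+752752→1479478, (15,12):3367·12+66066→106470, (15,13):91·13+3367→4550
@16  (16,10):12662650·10+67128490→193754990, (16,11):1479478·11+12662650→28936908, (16,12):106470·12+1479478→2757118, (16,13):4550·13+106470→165620
@17  (17,11):28936908·11+193754990→512060978, (17,12):2757118·12+28936908→62022324, (17,13):165620·13+2757118→4910178
Read S(17,11) = 512060978, S(17,12) = 62022324, S(17,13) = 4910178.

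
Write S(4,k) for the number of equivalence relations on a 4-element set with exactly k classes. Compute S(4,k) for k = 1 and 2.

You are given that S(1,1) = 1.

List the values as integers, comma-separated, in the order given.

row 2: T[2][1]=1·1+0=1  T[2][2]=2·0+1=1
row 3: T[3][1]=1·1+0=1  T[3][2]=2·1+1=3
row 4: T[4][1]=1·1+0=1  T[4][2]=2·3+1=7
Read S(4,1) = 1, S(4,2) = 7.

1, 7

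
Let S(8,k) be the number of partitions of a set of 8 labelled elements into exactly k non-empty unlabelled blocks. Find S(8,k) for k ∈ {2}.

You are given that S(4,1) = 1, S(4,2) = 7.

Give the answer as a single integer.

@5  (5,1):1·1+0→1, (5,2):7·2+1→15
@6  (6,1):1·1+0→1, (6,2):15·2+1→31
@7  (7,1):1·1+0→1, (7,2):31·2+1→63
@8  (8,2):63·2+1→127
Read S(8,2) = 127.

127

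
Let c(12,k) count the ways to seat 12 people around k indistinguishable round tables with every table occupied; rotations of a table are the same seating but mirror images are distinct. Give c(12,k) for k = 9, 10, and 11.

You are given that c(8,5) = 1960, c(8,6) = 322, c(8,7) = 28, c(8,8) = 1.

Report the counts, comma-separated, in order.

row 9: T[9][6]=8·322+1960=4536  T[9][7]=8·28+322=546  T[9][8]=8·1+28=36  T[9][9]=8·0+1=1
row 10: T[10][7]=9·546+4536=9450  T[10][8]=9·36+546=870  T[10][9]=9·1+36=45  T[10][10]=9·0+1=1
row 11: T[11][8]=10·870+9450=18150  T[11][9]=10·45+870=1320  T[11][10]=10·1+45=55  T[11][11]=10·0+1=1
row 12: T[12][9]=11·1320+18150=32670  T[12][10]=11·55+1320=1925  T[12][11]=11·1+55=66
Read c(12,9) = 32670, c(12,10) = 1925, c(12,11) = 66.

32670, 1925, 66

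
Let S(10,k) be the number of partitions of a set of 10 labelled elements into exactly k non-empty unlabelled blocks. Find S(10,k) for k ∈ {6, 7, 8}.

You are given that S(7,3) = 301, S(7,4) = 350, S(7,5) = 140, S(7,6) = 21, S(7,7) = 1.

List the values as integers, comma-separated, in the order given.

row 8: T[8][4]=4·350+301=1701  T[8][5]=5·140+350=1050  T[8][6]=6·21+140=266  T[8][7]=7·1+21=28  T[8][8]=8·0+1=1
row 9: T[9][5]=5·1050+1701=6951  T[9][6]=6·266+1050=2646  T[9][7]=7·28+266=462  T[9][8]=8·1+28=36
row 10: T[10][6]=6·2646+6951=22827  T[10][7]=7·462+2646=5880  T[10][8]=8·36+462=750
Read S(10,6) = 22827, S(10,7) = 5880, S(10,8) = 750.

22827, 5880, 750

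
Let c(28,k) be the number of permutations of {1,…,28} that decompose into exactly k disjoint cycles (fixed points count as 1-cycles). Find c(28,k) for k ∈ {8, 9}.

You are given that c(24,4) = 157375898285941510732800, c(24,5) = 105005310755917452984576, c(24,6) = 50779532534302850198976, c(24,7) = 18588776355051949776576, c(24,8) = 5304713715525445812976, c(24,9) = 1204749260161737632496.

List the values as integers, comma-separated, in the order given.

3673742549077683082376236224, 936363983558079713086850400

row 25: T[25][5]=24·105005310755917452984576+157375898285941510732800=2677503356427960382362624  T[25][6]=24·50779532534302850198976+105005310755917452984576=1323714091579185857760000  T[25][7]=24·18588776355051949776576+50779532534302850198976=496910165055549644836800  T[25][8]=24·5304713715525445812976+18588776355051949776576=145901905527662649288000  T[25][9]=24·1204749260161737632496+5304713715525445812976=34218695959407148992880
row 26: T[26][6]=25·1323714091579185857760000+2677503356427960382362624=35770355645907606826362624  T[26][7]=25·496910165055549644836800+1323714091579185857760000=13746468217967926978680000  T[26][8]=25·145901905527662649288000+496910165055549644836800=4144457803247115877036800  T[26][9]=25·34218695959407148992880+145901905527662649288000=1001369304512841374110000
row 27: T[27][7]=26·13746468217967926978680000+35770355645907606826362624=393178529313073708272042624  T[27][8]=26·4144457803247115877036800+13746468217967926978680000=121502371102392939781636800  T[27][9]=26·1001369304512841374110000+4144457803247115877036800=30180059720580991603896800
row 28: T[28][8]=27·121502371102392939781636800+393178529313073708272042624=3673742549077683082376236224  T[28][9]=27·30180059720580991603896800+121502371102392939781636800=936363983558079713086850400
Read c(28,8) = 3673742549077683082376236224, c(28,9) = 936363983558079713086850400.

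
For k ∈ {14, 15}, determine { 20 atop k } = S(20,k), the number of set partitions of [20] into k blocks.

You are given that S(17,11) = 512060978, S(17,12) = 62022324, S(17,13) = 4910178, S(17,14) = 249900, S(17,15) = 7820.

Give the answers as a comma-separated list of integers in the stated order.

row 18: T[18][12]=12·62022324+512060978=1256328866  T[18][13]=13·4910178+62022324=125854638  T[18][14]=14·249900+4910178=8408778  T[18][15]=15·7820+249900=367200
row 19: T[19][13]=13·125854638+1256328866=2892439160  T[19][14]=14·8408778+125854638=243577530  T[19][15]=15·367200+8408778=13916778
row 20: T[20][14]=14·243577530+2892439160=6302524580  T[20][15]=15·13916778+243577530=452329200
Read S(20,14) = 6302524580, S(20,15) = 452329200.

6302524580, 452329200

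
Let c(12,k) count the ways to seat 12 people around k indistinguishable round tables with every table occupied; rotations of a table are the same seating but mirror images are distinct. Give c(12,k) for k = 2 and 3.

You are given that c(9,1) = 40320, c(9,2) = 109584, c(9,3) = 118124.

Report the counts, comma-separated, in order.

@10  (10,1):40320·9+0→362880, (10,2):109584·9+40320→1026576, (10,3):118124·9+109584→1172700
@11  (11,1):362880·10+0→3628800, (11,2):1026576·10+362880→10628640, (11,3):1172700·10+1026576→12753576
@12  (12,2):10628640·11+3628800→120543840, (12,3):12753576·11+10628640→150917976
Read c(12,2) = 120543840, c(12,3) = 150917976.

120543840, 150917976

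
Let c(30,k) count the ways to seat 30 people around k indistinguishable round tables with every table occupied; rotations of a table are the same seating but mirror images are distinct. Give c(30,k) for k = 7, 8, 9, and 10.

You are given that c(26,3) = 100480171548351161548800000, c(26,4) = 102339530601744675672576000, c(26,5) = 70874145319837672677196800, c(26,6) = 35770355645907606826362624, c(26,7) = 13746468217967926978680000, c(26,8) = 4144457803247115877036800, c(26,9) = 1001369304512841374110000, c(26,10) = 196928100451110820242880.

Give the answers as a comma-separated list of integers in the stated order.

11139316913434780466101123891200, 3674201658710345201899117607040, 981347603630155088295475765440, 215760462268683520394805979744

[27] T[27,4]:26*102339530601744675672576000+100480171548351161548800000=2761307967193712729035776000 · T[27,5]:26*70874145319837672677196800+102339530601744675672576000=1945067308917524165279692800 · T[27,6]:26*35770355645907606826362624+70874145319837672677196800=1000903392113435450162625024 · T[27,7]:26*13746468217967926978680000+35770355645907606826362624=393178529313073708272042624 · T[27,8]:26*4144457803247115877036800+13746468217967926978680000=121502371102392939781636800 · T[27,9]:26*1001369304512841374110000+4144457803247115877036800=30180059720580991603896800 · T[27,10]:26*196928100451110820242880+1001369304512841374110000=6121499916241722700424880
[28] T[28,5]:27*1945067308917524165279692800+2761307967193712729035776000=55278125307966865191587481600 · T[28,6]:27*1000903392113435450162625024+1945067308917524165279692800=28969458895980281319670568448 · T[28,7]:27*393178529313073708272042624+1000903392113435450162625024=11616723683566425573507775872 · T[28,8]:27*121502371102392939781636800+393178529313073708272042624=3673742549077683082376236224 · T[28,9]:27*30180059720580991603896800+121502371102392939781636800=936363983558079713086850400 · T[28,10]:27*6121499916241722700424880+30180059720580991603896800=195460557459107504515368560
[29] T[29,6]:28*28969458895980281319670568448+55278125307966865191587481600=866422974395414742142363398144 · T[29,7]:28*11616723683566425573507775872+28969458895980281319670568448=354237722035840197377888292864 · T[29,8]:28*3673742549077683082376236224+11616723683566425573507775872=114481515057741551880042390144 · T[29,9]:28*936363983558079713086850400+3673742549077683082376236224=29891934088703915048808047424 · T[29,10]:28*195460557459107504515368560+936363983558079713086850400=6409259592413089839517170080
[30] T[30,7]:29*354237722035840197377888292864+866422974395414742142363398144=11139316913434780466101123891200 · T[30,8]:29*114481515057741551880042390144+354237722035840197377888292864=3674201658710345201899117607040 · T[30,9]:29*29891934088703915048808047424+114481515057741551880042390144=981347603630155088295475765440 · T[30,10]:29*6409259592413089839517170080+29891934088703915048808047424=215760462268683520394805979744
Read c(30,7) = 11139316913434780466101123891200, c(30,8) = 3674201658710345201899117607040, c(30,9) = 981347603630155088295475765440, c(30,10) = 215760462268683520394805979744.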